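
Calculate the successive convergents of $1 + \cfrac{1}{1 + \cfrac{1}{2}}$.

Using the convergent recurrence p_i = a_i*p_{i-1} + p_{i-2}, q_i = a_i*q_{i-1} + q_{i-2} with p_{-2}=0, p_{-1}=1, q_{-2}=1, q_{-1}=0:
  i=0: a_0=1, p_0 = 1*1 + 0 = 1, q_0 = 1*0 + 1 = 1.
  i=1: a_1=1, p_1 = 1*1 + 1 = 2, q_1 = 1*1 + 0 = 1.
  i=2: a_2=2, p_2 = 2*2 + 1 = 5, q_2 = 2*1 + 1 = 3.

1/1, 2/1, 5/3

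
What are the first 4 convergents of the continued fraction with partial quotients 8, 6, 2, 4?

Using the convergent recurrence p_i = a_i*p_{i-1} + p_{i-2}, q_i = a_i*q_{i-1} + q_{i-2} with p_{-2}=0, p_{-1}=1, q_{-2}=1, q_{-1}=0:
  i=0: a_0=8, p_0 = 8*1 + 0 = 8, q_0 = 8*0 + 1 = 1.
  i=1: a_1=6, p_1 = 6*8 + 1 = 49, q_1 = 6*1 + 0 = 6.
  i=2: a_2=2, p_2 = 2*49 + 8 = 106, q_2 = 2*6 + 1 = 13.
  i=3: a_3=4, p_3 = 4*106 + 49 = 473, q_3 = 4*13 + 6 = 58.

8/1, 49/6, 106/13, 473/58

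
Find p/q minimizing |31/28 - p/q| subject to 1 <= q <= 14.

10/9

Expand x = 31/28 as a continued fraction with the Euclidean algorithm:
  31 = 1*28 + 3, so a_0 = 1.
  28 = 9*3 + 1, so a_1 = 9.
  3 = 3*1 + 0, so a_2 = 3.
so x = [1; 9, 3].
Convergents (p_i = a_i*p_{i-1} + p_{i-2}, q_i = a_i*q_{i-1} + q_{i-2} with p_{-2}=0, p_{-1}=1, q_{-2}=1, q_{-1}=0), until the denominator exceeds 14:
  i=0: a_0=1, p_0 = 1*1 + 0 = 1, q_0 = 1*0 + 1 = 1.
  i=1: a_1=9, p_1 = 9*1 + 1 = 10, q_1 = 9*1 + 0 = 9.
  i=2: a_2=3, p_2 = 3*10 + 1 = 31, q_2 = 3*9 + 1 = 28.
q_2 = 28 > 14, so the last convergent with denominator <= 14 is p_1/q_1 = 10/9.
The closest fraction with denominator <= 14 is either p_1/q_1 or the intermediate fraction (k*p_1 + p_0)/(k*q_1 + q_0) with the largest k >= 1 whose denominator stays <= 14; these approach x as k grows, and every other convergent or intermediate fraction in range is farther away.
Largest k: floor((14 - q_0)/q_1) = floor((14 - 1)/9) = 1.
That gives (1*10 + 1)/(1*9 + 1) = 11/10.
Compare the errors: |x - 10/9| = |31*9 - 10*28|/(28*9) = 1/252, and |x - 11/10| = |31*10 - 11*28|/(28*10) = 2/280.
Cross-multiplying, 1*280 = 280 < 504 = 2*252, so 1/252 is smaller: the convergent 10/9 is closer to x than 11/10.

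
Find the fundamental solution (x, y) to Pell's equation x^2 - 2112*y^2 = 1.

First expand sqrt(2112) as a continued fraction. With x_i = (sqrt(2112) + m_i)/d_i and (m_0, d_0) = (0, 1): a_0 = floor(sqrt(2112)) = 45, since 45^2 = 2025 <= 2112 < 2116 = 46^2.
Iterate m_{i+1} = d_i*a_i - m_i, d_{i+1} = (2112 - m_{i+1}^2)/d_i, a_{i+1} = floor((a_0 + m_{i+1})/d_{i+1}):
  m_1 = 1*45 - 0 = 45, d_1 = (2112 - 45^2)/1 = 87/1 = 87, a_1 = floor((45 + 45)/87) = 1.
  m_2 = 87*1 - 45 = 42, d_2 = (2112 - 42^2)/87 = 348/87 = 4, a_2 = floor((45 + 42)/4) = 21.
  m_3 = 4*21 - 42 = 42, d_3 = (2112 - 42^2)/4 = 348/4 = 87, a_3 = floor((45 + 42)/87) = 1.
  m_4 = 87*1 - 42 = 45, d_4 = (2112 - 45^2)/87 = 87/87 = 1, a_4 = floor((45 + 45)/1) = 90.
  m_5 = 1*90 - 45 = 45, d_5 = (2112 - 45^2)/1 = 87/1 = 87: (m_5, d_5) = (m_1, d_1) = (45, 87), so from here the quotients repeat a_1, ..., a_4; the period length is 4.
So sqrt(2112) = [45; (1, 21, 1, 90)] with period length k = 4.
k is even, so the fundamental solution of x^2 - 2112y^2 = 1 is (p_{k-1}, q_{k-1}) = (p_3, q_3); compute convergents through index 3.
Convergents (p_i = a_i*p_{i-1} + p_{i-2}, q_i = a_i*q_{i-1} + q_{i-2} with p_{-2}=0, p_{-1}=1, q_{-2}=1, q_{-1}=0):
  i=0: a_0=45, p_0 = 45*1 + 0 = 45, q_0 = 45*0 + 1 = 1.
  i=1: a_1=1, p_1 = 1*45 + 1 = 46, q_1 = 1*1 + 0 = 1.
  i=2: a_2=21, p_2 = 21*46 + 45 = 1011, q_2 = 21*1 + 1 = 22.
  i=3: a_3=1, p_3 = 1*1011 + 46 = 1057, q_3 = 1*22 + 1 = 23.
Check: 1057^2 - 2112*23^2 = 1117249 - 1117248 = 1, so (x, y) = (1057, 23) solves the equation, and by the theorem it is the least positive solution.

(x, y) = (1057, 23)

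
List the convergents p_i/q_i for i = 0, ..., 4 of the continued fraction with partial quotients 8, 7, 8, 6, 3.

Using the convergent recurrence p_i = a_i*p_{i-1} + p_{i-2}, q_i = a_i*q_{i-1} + q_{i-2} with p_{-2}=0, p_{-1}=1, q_{-2}=1, q_{-1}=0:
  i=0: a_0=8, p_0 = 8*1 + 0 = 8, q_0 = 8*0 + 1 = 1.
  i=1: a_1=7, p_1 = 7*8 + 1 = 57, q_1 = 7*1 + 0 = 7.
  i=2: a_2=8, p_2 = 8*57 + 8 = 464, q_2 = 8*7 + 1 = 57.
  i=3: a_3=6, p_3 = 6*464 + 57 = 2841, q_3 = 6*57 + 7 = 349.
  i=4: a_4=3, p_4 = 3*2841 + 464 = 8987, q_4 = 3*349 + 57 = 1104.

8/1, 57/7, 464/57, 2841/349, 8987/1104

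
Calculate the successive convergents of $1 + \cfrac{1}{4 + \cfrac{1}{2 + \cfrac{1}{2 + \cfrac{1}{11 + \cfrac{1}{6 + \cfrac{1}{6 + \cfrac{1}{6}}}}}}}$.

Using the convergent recurrence p_i = a_i*p_{i-1} + p_{i-2}, q_i = a_i*q_{i-1} + q_{i-2} with p_{-2}=0, p_{-1}=1, q_{-2}=1, q_{-1}=0:
  i=0: a_0=1, p_0 = 1*1 + 0 = 1, q_0 = 1*0 + 1 = 1.
  i=1: a_1=4, p_1 = 4*1 + 1 = 5, q_1 = 4*1 + 0 = 4.
  i=2: a_2=2, p_2 = 2*5 + 1 = 11, q_2 = 2*4 + 1 = 9.
  i=3: a_3=2, p_3 = 2*11 + 5 = 27, q_3 = 2*9 + 4 = 22.
  i=4: a_4=11, p_4 = 11*27 + 11 = 308, q_4 = 11*22 + 9 = 251.
  i=5: a_5=6, p_5 = 6*308 + 27 = 1875, q_5 = 6*251 + 22 = 1528.
  i=6: a_6=6, p_6 = 6*1875 + 308 = 11558, q_6 = 6*1528 + 251 = 9419.
  i=7: a_7=6, p_7 = 6*11558 + 1875 = 71223, q_7 = 6*9419 + 1528 = 58042.

1/1, 5/4, 11/9, 27/22, 308/251, 1875/1528, 11558/9419, 71223/58042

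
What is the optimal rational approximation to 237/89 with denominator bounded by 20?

Expand x = 237/89 as a continued fraction with the Euclidean algorithm:
  237 = 2*89 + 59, so a_0 = 2.
  89 = 1*59 + 30, so a_1 = 1.
  59 = 1*30 + 29, so a_2 = 1.
  30 = 1*29 + 1, so a_3 = 1.
  29 = 29*1 + 0, so a_4 = 29.
so x = [2; 1, 1, 1, 29].
Convergents (p_i = a_i*p_{i-1} + p_{i-2}, q_i = a_i*q_{i-1} + q_{i-2} with p_{-2}=0, p_{-1}=1, q_{-2}=1, q_{-1}=0), until the denominator exceeds 20:
  i=0: a_0=2, p_0 = 2*1 + 0 = 2, q_0 = 2*0 + 1 = 1.
  i=1: a_1=1, p_1 = 1*2 + 1 = 3, q_1 = 1*1 + 0 = 1.
  i=2: a_2=1, p_2 = 1*3 + 2 = 5, q_2 = 1*1 + 1 = 2.
  i=3: a_3=1, p_3 = 1*5 + 3 = 8, q_3 = 1*2 + 1 = 3.
  i=4: a_4=29, p_4 = 29*8 + 5 = 237, q_4 = 29*3 + 2 = 89.
q_4 = 89 > 20, so the last convergent with denominator <= 20 is p_3/q_3 = 8/3.
The closest fraction with denominator <= 20 is either p_3/q_3 or the intermediate fraction (k*p_3 + p_2)/(k*q_3 + q_2) with the largest k >= 1 whose denominator stays <= 20; these approach x as k grows, and every other convergent or intermediate fraction in range is farther away.
Largest k: floor((20 - q_2)/q_3) = floor((20 - 2)/3) = 6.
That gives (6*8 + 5)/(6*3 + 2) = 53/20.
Compare the errors: |x - 8/3| = |237*3 - 8*89|/(89*3) = 1/267, and |x - 53/20| = |237*20 - 53*89|/(89*20) = 23/1780.
Cross-multiplying, 1*1780 = 1780 < 6141 = 23*267, so 1/267 is smaller: the convergent 8/3 is closer to x than 53/20.

8/3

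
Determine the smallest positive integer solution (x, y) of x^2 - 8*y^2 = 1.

First expand sqrt(8) as a continued fraction. With x_i = (sqrt(8) + m_i)/d_i and (m_0, d_0) = (0, 1): a_0 = floor(sqrt(8)) = 2, since 2^2 = 4 <= 8 < 9 = 3^2.
Iterate m_{i+1} = d_i*a_i - m_i, d_{i+1} = (8 - m_{i+1}^2)/d_i, a_{i+1} = floor((a_0 + m_{i+1})/d_{i+1}):
  m_1 = 1*2 - 0 = 2, d_1 = (8 - 2^2)/1 = 4/1 = 4, a_1 = floor((2 + 2)/4) = 1.
  m_2 = 4*1 - 2 = 2, d_2 = (8 - 2^2)/4 = 4/4 = 1, a_2 = floor((2 + 2)/1) = 4.
  m_3 = 1*4 - 2 = 2, d_3 = (8 - 2^2)/1 = 4/1 = 4: (m_3, d_3) = (m_1, d_1) = (2, 4), so from here the quotients repeat a_1, a_2; the period length is 2.
So sqrt(8) = [2; (1, 4)] with period length k = 2.
k is even, so the fundamental solution of x^2 - 8y^2 = 1 is (p_{k-1}, q_{k-1}) = (p_1, q_1); compute convergents through index 1.
Convergents (p_i = a_i*p_{i-1} + p_{i-2}, q_i = a_i*q_{i-1} + q_{i-2} with p_{-2}=0, p_{-1}=1, q_{-2}=1, q_{-1}=0):
  i=0: a_0=2, p_0 = 2*1 + 0 = 2, q_0 = 2*0 + 1 = 1.
  i=1: a_1=1, p_1 = 1*2 + 1 = 3, q_1 = 1*1 + 0 = 1.
Check: 3^2 - 8*1^2 = 9 - 8 = 1, so (x, y) = (3, 1) solves the equation, and by the theorem it is the least positive solution.

(x, y) = (3, 1)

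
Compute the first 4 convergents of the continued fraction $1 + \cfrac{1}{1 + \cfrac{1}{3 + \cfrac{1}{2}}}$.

1/1, 2/1, 7/4, 16/9

Using the convergent recurrence p_i = a_i*p_{i-1} + p_{i-2}, q_i = a_i*q_{i-1} + q_{i-2} with p_{-2}=0, p_{-1}=1, q_{-2}=1, q_{-1}=0:
  i=0: a_0=1, p_0 = 1*1 + 0 = 1, q_0 = 1*0 + 1 = 1.
  i=1: a_1=1, p_1 = 1*1 + 1 = 2, q_1 = 1*1 + 0 = 1.
  i=2: a_2=3, p_2 = 3*2 + 1 = 7, q_2 = 3*1 + 1 = 4.
  i=3: a_3=2, p_3 = 2*7 + 2 = 16, q_3 = 2*4 + 1 = 9.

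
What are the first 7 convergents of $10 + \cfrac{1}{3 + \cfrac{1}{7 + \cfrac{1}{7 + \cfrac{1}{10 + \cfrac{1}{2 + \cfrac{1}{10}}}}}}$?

10/1, 31/3, 227/22, 1620/157, 16427/1592, 34474/3341, 361167/35002

Using the convergent recurrence p_i = a_i*p_{i-1} + p_{i-2}, q_i = a_i*q_{i-1} + q_{i-2} with p_{-2}=0, p_{-1}=1, q_{-2}=1, q_{-1}=0:
  i=0: a_0=10, p_0 = 10*1 + 0 = 10, q_0 = 10*0 + 1 = 1.
  i=1: a_1=3, p_1 = 3*10 + 1 = 31, q_1 = 3*1 + 0 = 3.
  i=2: a_2=7, p_2 = 7*31 + 10 = 227, q_2 = 7*3 + 1 = 22.
  i=3: a_3=7, p_3 = 7*227 + 31 = 1620, q_3 = 7*22 + 3 = 157.
  i=4: a_4=10, p_4 = 10*1620 + 227 = 16427, q_4 = 10*157 + 22 = 1592.
  i=5: a_5=2, p_5 = 2*16427 + 1620 = 34474, q_5 = 2*1592 + 157 = 3341.
  i=6: a_6=10, p_6 = 10*34474 + 16427 = 361167, q_6 = 10*3341 + 1592 = 35002.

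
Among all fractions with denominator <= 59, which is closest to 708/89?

358/45

Expand x = 708/89 as a continued fraction with the Euclidean algorithm:
  708 = 7*89 + 85, so a_0 = 7.
  89 = 1*85 + 4, so a_1 = 1.
  85 = 21*4 + 1, so a_2 = 21.
  4 = 4*1 + 0, so a_3 = 4.
so x = [7; 1, 21, 4].
Convergents (p_i = a_i*p_{i-1} + p_{i-2}, q_i = a_i*q_{i-1} + q_{i-2} with p_{-2}=0, p_{-1}=1, q_{-2}=1, q_{-1}=0), until the denominator exceeds 59:
  i=0: a_0=7, p_0 = 7*1 + 0 = 7, q_0 = 7*0 + 1 = 1.
  i=1: a_1=1, p_1 = 1*7 + 1 = 8, q_1 = 1*1 + 0 = 1.
  i=2: a_2=21, p_2 = 21*8 + 7 = 175, q_2 = 21*1 + 1 = 22.
  i=3: a_3=4, p_3 = 4*175 + 8 = 708, q_3 = 4*22 + 1 = 89.
q_3 = 89 > 59, so the last convergent with denominator <= 59 is p_2/q_2 = 175/22.
The closest fraction with denominator <= 59 is either p_2/q_2 or the intermediate fraction (k*p_2 + p_1)/(k*q_2 + q_1) with the largest k >= 1 whose denominator stays <= 59; these approach x as k grows, and every other convergent or intermediate fraction in range is farther away.
Largest k: floor((59 - q_1)/q_2) = floor((59 - 1)/22) = 2.
That gives (2*175 + 8)/(2*22 + 1) = 358/45.
Compare the errors: |x - 175/22| = |708*22 - 175*89|/(89*22) = 1/1958, and |x - 358/45| = |708*45 - 358*89|/(89*45) = 2/4005.
Cross-multiplying, 2*1958 = 3916 < 4005 = 1*4005, so 2/4005 is smaller: the intermediate fraction 358/45 is closer to x than 175/22.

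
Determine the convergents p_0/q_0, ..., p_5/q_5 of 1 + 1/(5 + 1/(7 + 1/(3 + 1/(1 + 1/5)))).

Using the convergent recurrence p_i = a_i*p_{i-1} + p_{i-2}, q_i = a_i*q_{i-1} + q_{i-2} with p_{-2}=0, p_{-1}=1, q_{-2}=1, q_{-1}=0:
  i=0: a_0=1, p_0 = 1*1 + 0 = 1, q_0 = 1*0 + 1 = 1.
  i=1: a_1=5, p_1 = 5*1 + 1 = 6, q_1 = 5*1 + 0 = 5.
  i=2: a_2=7, p_2 = 7*6 + 1 = 43, q_2 = 7*5 + 1 = 36.
  i=3: a_3=3, p_3 = 3*43 + 6 = 135, q_3 = 3*36 + 5 = 113.
  i=4: a_4=1, p_4 = 1*135 + 43 = 178, q_4 = 1*113 + 36 = 149.
  i=5: a_5=5, p_5 = 5*178 + 135 = 1025, q_5 = 5*149 + 113 = 858.

1/1, 6/5, 43/36, 135/113, 178/149, 1025/858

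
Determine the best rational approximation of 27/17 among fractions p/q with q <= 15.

Expand x = 27/17 as a continued fraction with the Euclidean algorithm:
  27 = 1*17 + 10, so a_0 = 1.
  17 = 1*10 + 7, so a_1 = 1.
  10 = 1*7 + 3, so a_2 = 1.
  7 = 2*3 + 1, so a_3 = 2.
  3 = 3*1 + 0, so a_4 = 3.
so x = [1; 1, 1, 2, 3].
Convergents (p_i = a_i*p_{i-1} + p_{i-2}, q_i = a_i*q_{i-1} + q_{i-2} with p_{-2}=0, p_{-1}=1, q_{-2}=1, q_{-1}=0), until the denominator exceeds 15:
  i=0: a_0=1, p_0 = 1*1 + 0 = 1, q_0 = 1*0 + 1 = 1.
  i=1: a_1=1, p_1 = 1*1 + 1 = 2, q_1 = 1*1 + 0 = 1.
  i=2: a_2=1, p_2 = 1*2 + 1 = 3, q_2 = 1*1 + 1 = 2.
  i=3: a_3=2, p_3 = 2*3 + 2 = 8, q_3 = 2*2 + 1 = 5.
  i=4: a_4=3, p_4 = 3*8 + 3 = 27, q_4 = 3*5 + 2 = 17.
q_4 = 17 > 15, so the last convergent with denominator <= 15 is p_3/q_3 = 8/5.
The closest fraction with denominator <= 15 is either p_3/q_3 or the intermediate fraction (k*p_3 + p_2)/(k*q_3 + q_2) with the largest k >= 1 whose denominator stays <= 15; these approach x as k grows, and every other convergent or intermediate fraction in range is farther away.
Largest k: floor((15 - q_2)/q_3) = floor((15 - 2)/5) = 2.
That gives (2*8 + 3)/(2*5 + 2) = 19/12.
Compare the errors: |x - 8/5| = |27*5 - 8*17|/(17*5) = 1/85, and |x - 19/12| = |27*12 - 19*17|/(17*12) = 1/204.
Cross-multiplying, 1*85 = 85 < 204 = 1*204, so 1/204 is smaller: the intermediate fraction 19/12 is closer to x than 8/5.

19/12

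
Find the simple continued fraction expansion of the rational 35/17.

[2; 17]

Run the Euclidean algorithm on 35 and 17; the successive quotients are the partial quotients a_0, a_1, ... (each step inverts the fractional part left over by the previous one):
  35 = 2*17 + 1, so a_0 = 2.
  17 = 17*1 + 0, so a_1 = 17.
The remainder reaches 0 after 2 divisions, so the expansion has 2 partial quotients, read off in order.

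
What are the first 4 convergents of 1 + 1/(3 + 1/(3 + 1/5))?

Using the convergent recurrence p_i = a_i*p_{i-1} + p_{i-2}, q_i = a_i*q_{i-1} + q_{i-2} with p_{-2}=0, p_{-1}=1, q_{-2}=1, q_{-1}=0:
  i=0: a_0=1, p_0 = 1*1 + 0 = 1, q_0 = 1*0 + 1 = 1.
  i=1: a_1=3, p_1 = 3*1 + 1 = 4, q_1 = 3*1 + 0 = 3.
  i=2: a_2=3, p_2 = 3*4 + 1 = 13, q_2 = 3*3 + 1 = 10.
  i=3: a_3=5, p_3 = 5*13 + 4 = 69, q_3 = 5*10 + 3 = 53.

1/1, 4/3, 13/10, 69/53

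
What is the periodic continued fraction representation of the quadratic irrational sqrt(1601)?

Write x_i = (sqrt(1601) + m_i)/d_i with (m_0, d_0) = (0, 1). a_0 = floor(sqrt(1601)) = 40, since 40^2 = 1600 <= 1601 < 1681 = 41^2.
Iterate m_{i+1} = d_i*a_i - m_i, d_{i+1} = (1601 - m_{i+1}^2)/d_i, a_{i+1} = floor((a_0 + m_{i+1})/d_{i+1}):
  m_1 = 1*40 - 0 = 40, d_1 = (1601 - 40^2)/1 = 1/1 = 1, a_1 = floor((40 + 40)/1) = 80.
  m_2 = 1*80 - 40 = 40, d_2 = (1601 - 40^2)/1 = 1/1 = 1: (m_2, d_2) = (m_1, d_1) = (40, 1), so from here the quotient a_1 repeats; the period length is 1.
Hence the expansion of sqrt(1601) is a_0 = 40 followed by the repeating block 80 (period 1).

[40; (80)]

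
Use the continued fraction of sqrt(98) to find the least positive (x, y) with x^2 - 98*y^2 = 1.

First expand sqrt(98) as a continued fraction. With x_i = (sqrt(98) + m_i)/d_i and (m_0, d_0) = (0, 1): a_0 = floor(sqrt(98)) = 9, since 9^2 = 81 <= 98 < 100 = 10^2.
Iterate m_{i+1} = d_i*a_i - m_i, d_{i+1} = (98 - m_{i+1}^2)/d_i, a_{i+1} = floor((a_0 + m_{i+1})/d_{i+1}):
  m_1 = 1*9 - 0 = 9, d_1 = (98 - 9^2)/1 = 17/1 = 17, a_1 = floor((9 + 9)/17) = 1.
  m_2 = 17*1 - 9 = 8, d_2 = (98 - 8^2)/17 = 34/17 = 2, a_2 = floor((9 + 8)/2) = 8.
  m_3 = 2*8 - 8 = 8, d_3 = (98 - 8^2)/2 = 34/2 = 17, a_3 = floor((9 + 8)/17) = 1.
  m_4 = 17*1 - 8 = 9, d_4 = (98 - 9^2)/17 = 17/17 = 1, a_4 = floor((9 + 9)/1) = 18.
  m_5 = 1*18 - 9 = 9, d_5 = (98 - 9^2)/1 = 17/1 = 17: (m_5, d_5) = (m_1, d_1) = (9, 17), so from here the quotients repeat a_1, ..., a_4; the period length is 4.
So sqrt(98) = [9; (1, 8, 1, 18)] with period length k = 4.
k is even, so the fundamental solution of x^2 - 98y^2 = 1 is (p_{k-1}, q_{k-1}) = (p_3, q_3); compute convergents through index 3.
Convergents (p_i = a_i*p_{i-1} + p_{i-2}, q_i = a_i*q_{i-1} + q_{i-2} with p_{-2}=0, p_{-1}=1, q_{-2}=1, q_{-1}=0):
  i=0: a_0=9, p_0 = 9*1 + 0 = 9, q_0 = 9*0 + 1 = 1.
  i=1: a_1=1, p_1 = 1*9 + 1 = 10, q_1 = 1*1 + 0 = 1.
  i=2: a_2=8, p_2 = 8*10 + 9 = 89, q_2 = 8*1 + 1 = 9.
  i=3: a_3=1, p_3 = 1*89 + 10 = 99, q_3 = 1*9 + 1 = 10.
Check: 99^2 - 98*10^2 = 9801 - 9800 = 1, so (x, y) = (99, 10) solves the equation, and by the theorem it is the least positive solution.

(x, y) = (99, 10)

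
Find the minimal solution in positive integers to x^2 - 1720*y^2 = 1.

(x, y) = (2862251, 69015)

First expand sqrt(1720) as a continued fraction. With x_i = (sqrt(1720) + m_i)/d_i and (m_0, d_0) = (0, 1): a_0 = floor(sqrt(1720)) = 41, since 41^2 = 1681 <= 1720 < 1764 = 42^2.
Iterate m_{i+1} = d_i*a_i - m_i, d_{i+1} = (1720 - m_{i+1}^2)/d_i, a_{i+1} = floor((a_0 + m_{i+1})/d_{i+1}):
  m_1 = 1*41 - 0 = 41, d_1 = (1720 - 41^2)/1 = 39/1 = 39, a_1 = floor((41 + 41)/39) = 2.
  m_2 = 39*2 - 41 = 37, d_2 = (1720 - 37^2)/39 = 351/39 = 9, a_2 = floor((41 + 37)/9) = 8.
  m_3 = 9*8 - 37 = 35, d_3 = (1720 - 35^2)/9 = 495/9 = 55, a_3 = floor((41 + 35)/55) = 1.
  m_4 = 55*1 - 35 = 20, d_4 = (1720 - 20^2)/55 = 1320/55 = 24, a_4 = floor((41 + 20)/24) = 2.
  m_5 = 24*2 - 20 = 28, d_5 = (1720 - 28^2)/24 = 936/24 = 39, a_5 = floor((41 + 28)/39) = 1.
  m_6 = 39*1 - 28 = 11, d_6 = (1720 - 11^2)/39 = 1599/39 = 41, a_6 = floor((41 + 11)/41) = 1.
  m_7 = 41*1 - 11 = 30, d_7 = (1720 - 30^2)/41 = 820/41 = 20, a_7 = floor((41 + 30)/20) = 3.
  m_8 = 20*3 - 30 = 30, d_8 = (1720 - 30^2)/20 = 820/20 = 41, a_8 = floor((41 + 30)/41) = 1.
  m_9 = 41*1 - 30 = 11, d_9 = (1720 - 11^2)/41 = 1599/41 = 39, a_9 = floor((41 + 11)/39) = 1.
  m_10 = 39*1 - 11 = 28, d_10 = (1720 - 28^2)/39 = 936/39 = 24, a_10 = floor((41 + 28)/24) = 2.
  m_11 = 24*2 - 28 = 20, d_11 = (1720 - 20^2)/24 = 1320/24 = 55, a_11 = floor((41 + 20)/55) = 1.
  m_12 = 55*1 - 20 = 35, d_12 = (1720 - 35^2)/55 = 495/55 = 9, a_12 = floor((41 + 35)/9) = 8.
  m_13 = 9*8 - 35 = 37, d_13 = (1720 - 37^2)/9 = 351/9 = 39, a_13 = floor((41 + 37)/39) = 2.
  m_14 = 39*2 - 37 = 41, d_14 = (1720 - 41^2)/39 = 39/39 = 1, a_14 = floor((41 + 41)/1) = 82.
  m_15 = 1*82 - 41 = 41, d_15 = (1720 - 41^2)/1 = 39/1 = 39: (m_15, d_15) = (m_1, d_1) = (41, 39), so from here the quotients repeat a_1, ..., a_14; the period length is 14.
So sqrt(1720) = [41; (2, 8, 1, 2, 1, 1, 3, 1, 1, 2, 1, 8, 2, 82)] with period length k = 14.
k is even, so the fundamental solution of x^2 - 1720y^2 = 1 is (p_{k-1}, q_{k-1}) = (p_13, q_13); compute convergents through index 13.
Convergents (p_i = a_i*p_{i-1} + p_{i-2}, q_i = a_i*q_{i-1} + q_{i-2} with p_{-2}=0, p_{-1}=1, q_{-2}=1, q_{-1}=0):
  i=0: a_0=41, p_0 = 41*1 + 0 = 41, q_0 = 41*0 + 1 = 1.
  i=1: a_1=2, p_1 = 2*41 + 1 = 83, q_1 = 2*1 + 0 = 2.
  i=2: a_2=8, p_2 = 8*83 + 41 = 705, q_2 = 8*2 + 1 = 17.
  i=3: a_3=1, p_3 = 1*705 + 83 = 788, q_3 = 1*17 + 2 = 19.
  i=4: a_4=2, p_4 = 2*788 + 705 = 2281, q_4 = 2*19 + 17 = 55.
  i=5: a_5=1, p_5 = 1*2281 + 788 = 3069, q_5 = 1*55 + 19 = 74.
  i=6: a_6=1, p_6 = 1*3069 + 2281 = 5350, q_6 = 1*74 + 55 = 129.
  i=7: a_7=3, p_7 = 3*5350 + 3069 = 19119, q_7 = 3*129 + 74 = 461.
  i=8: a_8=1, p_8 = 1*19119 + 5350 = 24469, q_8 = 1*461 + 129 = 590.
  i=9: a_9=1, p_9 = 1*24469 + 19119 = 43588, q_9 = 1*590 + 461 = 1051.
  i=10: a_10=2, p_10 = 2*43588 + 24469 = 111645, q_10 = 2*1051 + 590 = 2692.
  i=11: a_11=1, p_11 = 1*111645 + 43588 = 155233, q_11 = 1*2692 + 1051 = 3743.
  i=12: a_12=8, p_12 = 8*155233 + 111645 = 1353509, q_12 = 8*3743 + 2692 = 32636.
  i=13: a_13=2, p_13 = 2*1353509 + 155233 = 2862251, q_13 = 2*32636 + 3743 = 69015.
Check: 2862251^2 - 1720*69015^2 = 8192480787001 - 8192480787000 = 1, so (x, y) = (2862251, 69015) solves the equation, and by the theorem it is the least positive solution.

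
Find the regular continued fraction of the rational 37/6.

[6; 6]

Run the Euclidean algorithm on 37 and 6; the successive quotients are the partial quotients a_0, a_1, ... (each step inverts the fractional part left over by the previous one):
  37 = 6*6 + 1, so a_0 = 6.
  6 = 6*1 + 0, so a_1 = 6.
The remainder reaches 0 after 2 divisions, so the expansion has 2 partial quotients, read off in order.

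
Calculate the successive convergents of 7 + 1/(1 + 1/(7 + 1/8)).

7/1, 8/1, 63/8, 512/65

Using the convergent recurrence p_i = a_i*p_{i-1} + p_{i-2}, q_i = a_i*q_{i-1} + q_{i-2} with p_{-2}=0, p_{-1}=1, q_{-2}=1, q_{-1}=0:
  i=0: a_0=7, p_0 = 7*1 + 0 = 7, q_0 = 7*0 + 1 = 1.
  i=1: a_1=1, p_1 = 1*7 + 1 = 8, q_1 = 1*1 + 0 = 1.
  i=2: a_2=7, p_2 = 7*8 + 7 = 63, q_2 = 7*1 + 1 = 8.
  i=3: a_3=8, p_3 = 8*63 + 8 = 512, q_3 = 8*8 + 1 = 65.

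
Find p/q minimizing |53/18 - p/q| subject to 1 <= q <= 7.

Expand x = 53/18 as a continued fraction with the Euclidean algorithm:
  53 = 2*18 + 17, so a_0 = 2.
  18 = 1*17 + 1, so a_1 = 1.
  17 = 17*1 + 0, so a_2 = 17.
so x = [2; 1, 17].
Convergents (p_i = a_i*p_{i-1} + p_{i-2}, q_i = a_i*q_{i-1} + q_{i-2} with p_{-2}=0, p_{-1}=1, q_{-2}=1, q_{-1}=0), until the denominator exceeds 7:
  i=0: a_0=2, p_0 = 2*1 + 0 = 2, q_0 = 2*0 + 1 = 1.
  i=1: a_1=1, p_1 = 1*2 + 1 = 3, q_1 = 1*1 + 0 = 1.
  i=2: a_2=17, p_2 = 17*3 + 2 = 53, q_2 = 17*1 + 1 = 18.
q_2 = 18 > 7, so the last convergent with denominator <= 7 is p_1/q_1 = 3/1.
The closest fraction with denominator <= 7 is either p_1/q_1 or the intermediate fraction (k*p_1 + p_0)/(k*q_1 + q_0) with the largest k >= 1 whose denominator stays <= 7; these approach x as k grows, and every other convergent or intermediate fraction in range is farther away.
Largest k: floor((7 - q_0)/q_1) = floor((7 - 1)/1) = 6.
That gives (6*3 + 2)/(6*1 + 1) = 20/7.
Compare the errors: |x - 3/1| = |53*1 - 3*18|/(18*1) = 1/18, and |x - 20/7| = |53*7 - 20*18|/(18*7) = 11/126.
Cross-multiplying, 1*126 = 126 < 198 = 11*18, so 1/18 is smaller: the convergent 3/1 is closer to x than 20/7.

3/1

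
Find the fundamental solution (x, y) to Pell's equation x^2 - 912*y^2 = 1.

First expand sqrt(912) as a continued fraction. With x_i = (sqrt(912) + m_i)/d_i and (m_0, d_0) = (0, 1): a_0 = floor(sqrt(912)) = 30, since 30^2 = 900 <= 912 < 961 = 31^2.
Iterate m_{i+1} = d_i*a_i - m_i, d_{i+1} = (912 - m_{i+1}^2)/d_i, a_{i+1} = floor((a_0 + m_{i+1})/d_{i+1}):
  m_1 = 1*30 - 0 = 30, d_1 = (912 - 30^2)/1 = 12/1 = 12, a_1 = floor((30 + 30)/12) = 5.
  m_2 = 12*5 - 30 = 30, d_2 = (912 - 30^2)/12 = 12/12 = 1, a_2 = floor((30 + 30)/1) = 60.
  m_3 = 1*60 - 30 = 30, d_3 = (912 - 30^2)/1 = 12/1 = 12: (m_3, d_3) = (m_1, d_1) = (30, 12), so from here the quotients repeat a_1, a_2; the period length is 2.
So sqrt(912) = [30; (5, 60)] with period length k = 2.
k is even, so the fundamental solution of x^2 - 912y^2 = 1 is (p_{k-1}, q_{k-1}) = (p_1, q_1); compute convergents through index 1.
Convergents (p_i = a_i*p_{i-1} + p_{i-2}, q_i = a_i*q_{i-1} + q_{i-2} with p_{-2}=0, p_{-1}=1, q_{-2}=1, q_{-1}=0):
  i=0: a_0=30, p_0 = 30*1 + 0 = 30, q_0 = 30*0 + 1 = 1.
  i=1: a_1=5, p_1 = 5*30 + 1 = 151, q_1 = 5*1 + 0 = 5.
Check: 151^2 - 912*5^2 = 22801 - 22800 = 1, so (x, y) = (151, 5) solves the equation, and by the theorem it is the least positive solution.

(x, y) = (151, 5)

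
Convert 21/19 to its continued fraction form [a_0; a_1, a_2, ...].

Run the Euclidean algorithm on 21 and 19; the successive quotients are the partial quotients a_0, a_1, ... (each step inverts the fractional part left over by the previous one):
  21 = 1*19 + 2, so a_0 = 1.
  19 = 9*2 + 1, so a_1 = 9.
  2 = 2*1 + 0, so a_2 = 2.
The remainder reaches 0 after 3 divisions, so the expansion has 3 partial quotients, read off in order.

[1; 9, 2]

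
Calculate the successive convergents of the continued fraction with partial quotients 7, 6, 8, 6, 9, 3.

7/1, 43/6, 351/49, 2149/300, 19692/2749, 61225/8547

Using the convergent recurrence p_i = a_i*p_{i-1} + p_{i-2}, q_i = a_i*q_{i-1} + q_{i-2} with p_{-2}=0, p_{-1}=1, q_{-2}=1, q_{-1}=0:
  i=0: a_0=7, p_0 = 7*1 + 0 = 7, q_0 = 7*0 + 1 = 1.
  i=1: a_1=6, p_1 = 6*7 + 1 = 43, q_1 = 6*1 + 0 = 6.
  i=2: a_2=8, p_2 = 8*43 + 7 = 351, q_2 = 8*6 + 1 = 49.
  i=3: a_3=6, p_3 = 6*351 + 43 = 2149, q_3 = 6*49 + 6 = 300.
  i=4: a_4=9, p_4 = 9*2149 + 351 = 19692, q_4 = 9*300 + 49 = 2749.
  i=5: a_5=3, p_5 = 3*19692 + 2149 = 61225, q_5 = 3*2749 + 300 = 8547.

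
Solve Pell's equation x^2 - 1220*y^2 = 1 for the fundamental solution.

First expand sqrt(1220) as a continued fraction. With x_i = (sqrt(1220) + m_i)/d_i and (m_0, d_0) = (0, 1): a_0 = floor(sqrt(1220)) = 34, since 34^2 = 1156 <= 1220 < 1225 = 35^2.
Iterate m_{i+1} = d_i*a_i - m_i, d_{i+1} = (1220 - m_{i+1}^2)/d_i, a_{i+1} = floor((a_0 + m_{i+1})/d_{i+1}):
  m_1 = 1*34 - 0 = 34, d_1 = (1220 - 34^2)/1 = 64/1 = 64, a_1 = floor((34 + 34)/64) = 1.
  m_2 = 64*1 - 34 = 30, d_2 = (1220 - 30^2)/64 = 320/64 = 5, a_2 = floor((34 + 30)/5) = 12.
  m_3 = 5*12 - 30 = 30, d_3 = (1220 - 30^2)/5 = 320/5 = 64, a_3 = floor((34 + 30)/64) = 1.
  m_4 = 64*1 - 30 = 34, d_4 = (1220 - 34^2)/64 = 64/64 = 1, a_4 = floor((34 + 34)/1) = 68.
  m_5 = 1*68 - 34 = 34, d_5 = (1220 - 34^2)/1 = 64/1 = 64: (m_5, d_5) = (m_1, d_1) = (34, 64), so from here the quotients repeat a_1, ..., a_4; the period length is 4.
So sqrt(1220) = [34; (1, 12, 1, 68)] with period length k = 4.
k is even, so the fundamental solution of x^2 - 1220y^2 = 1 is (p_{k-1}, q_{k-1}) = (p_3, q_3); compute convergents through index 3.
Convergents (p_i = a_i*p_{i-1} + p_{i-2}, q_i = a_i*q_{i-1} + q_{i-2} with p_{-2}=0, p_{-1}=1, q_{-2}=1, q_{-1}=0):
  i=0: a_0=34, p_0 = 34*1 + 0 = 34, q_0 = 34*0 + 1 = 1.
  i=1: a_1=1, p_1 = 1*34 + 1 = 35, q_1 = 1*1 + 0 = 1.
  i=2: a_2=12, p_2 = 12*35 + 34 = 454, q_2 = 12*1 + 1 = 13.
  i=3: a_3=1, p_3 = 1*454 + 35 = 489, q_3 = 1*13 + 1 = 14.
Check: 489^2 - 1220*14^2 = 239121 - 239120 = 1, so (x, y) = (489, 14) solves the equation, and by the theorem it is the least positive solution.

(x, y) = (489, 14)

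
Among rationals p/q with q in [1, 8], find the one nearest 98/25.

Expand x = 98/25 as a continued fraction with the Euclidean algorithm:
  98 = 3*25 + 23, so a_0 = 3.
  25 = 1*23 + 2, so a_1 = 1.
  23 = 11*2 + 1, so a_2 = 11.
  2 = 2*1 + 0, so a_3 = 2.
so x = [3; 1, 11, 2].
Convergents (p_i = a_i*p_{i-1} + p_{i-2}, q_i = a_i*q_{i-1} + q_{i-2} with p_{-2}=0, p_{-1}=1, q_{-2}=1, q_{-1}=0), until the denominator exceeds 8:
  i=0: a_0=3, p_0 = 3*1 + 0 = 3, q_0 = 3*0 + 1 = 1.
  i=1: a_1=1, p_1 = 1*3 + 1 = 4, q_1 = 1*1 + 0 = 1.
  i=2: a_2=11, p_2 = 11*4 + 3 = 47, q_2 = 11*1 + 1 = 12.
q_2 = 12 > 8, so the last convergent with denominator <= 8 is p_1/q_1 = 4/1.
The closest fraction with denominator <= 8 is either p_1/q_1 or the intermediate fraction (k*p_1 + p_0)/(k*q_1 + q_0) with the largest k >= 1 whose denominator stays <= 8; these approach x as k grows, and every other convergent or intermediate fraction in range is farther away.
Largest k: floor((8 - q_0)/q_1) = floor((8 - 1)/1) = 7.
That gives (7*4 + 3)/(7*1 + 1) = 31/8.
Compare the errors: |x - 4/1| = |98*1 - 4*25|/(25*1) = 2/25, and |x - 31/8| = |98*8 - 31*25|/(25*8) = 9/200.
Cross-multiplying, 9*25 = 225 < 400 = 2*200, so 9/200 is smaller: the intermediate fraction 31/8 is closer to x than 4/1.

31/8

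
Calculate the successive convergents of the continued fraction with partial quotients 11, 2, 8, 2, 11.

11/1, 23/2, 195/17, 413/36, 4738/413

Using the convergent recurrence p_i = a_i*p_{i-1} + p_{i-2}, q_i = a_i*q_{i-1} + q_{i-2} with p_{-2}=0, p_{-1}=1, q_{-2}=1, q_{-1}=0:
  i=0: a_0=11, p_0 = 11*1 + 0 = 11, q_0 = 11*0 + 1 = 1.
  i=1: a_1=2, p_1 = 2*11 + 1 = 23, q_1 = 2*1 + 0 = 2.
  i=2: a_2=8, p_2 = 8*23 + 11 = 195, q_2 = 8*2 + 1 = 17.
  i=3: a_3=2, p_3 = 2*195 + 23 = 413, q_3 = 2*17 + 2 = 36.
  i=4: a_4=11, p_4 = 11*413 + 195 = 4738, q_4 = 11*36 + 17 = 413.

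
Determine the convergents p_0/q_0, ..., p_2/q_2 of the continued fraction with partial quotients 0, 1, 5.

0/1, 1/1, 5/6

Using the convergent recurrence p_i = a_i*p_{i-1} + p_{i-2}, q_i = a_i*q_{i-1} + q_{i-2} with p_{-2}=0, p_{-1}=1, q_{-2}=1, q_{-1}=0:
  i=0: a_0=0, p_0 = 0*1 + 0 = 0, q_0 = 0*0 + 1 = 1.
  i=1: a_1=1, p_1 = 1*0 + 1 = 1, q_1 = 1*1 + 0 = 1.
  i=2: a_2=5, p_2 = 5*1 + 0 = 5, q_2 = 5*1 + 1 = 6.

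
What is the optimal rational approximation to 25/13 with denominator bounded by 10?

Expand x = 25/13 as a continued fraction with the Euclidean algorithm:
  25 = 1*13 + 12, so a_0 = 1.
  13 = 1*12 + 1, so a_1 = 1.
  12 = 12*1 + 0, so a_2 = 12.
so x = [1; 1, 12].
Convergents (p_i = a_i*p_{i-1} + p_{i-2}, q_i = a_i*q_{i-1} + q_{i-2} with p_{-2}=0, p_{-1}=1, q_{-2}=1, q_{-1}=0), until the denominator exceeds 10:
  i=0: a_0=1, p_0 = 1*1 + 0 = 1, q_0 = 1*0 + 1 = 1.
  i=1: a_1=1, p_1 = 1*1 + 1 = 2, q_1 = 1*1 + 0 = 1.
  i=2: a_2=12, p_2 = 12*2 + 1 = 25, q_2 = 12*1 + 1 = 13.
q_2 = 13 > 10, so the last convergent with denominator <= 10 is p_1/q_1 = 2/1.
The closest fraction with denominator <= 10 is either p_1/q_1 or the intermediate fraction (k*p_1 + p_0)/(k*q_1 + q_0) with the largest k >= 1 whose denominator stays <= 10; these approach x as k grows, and every other convergent or intermediate fraction in range is farther away.
Largest k: floor((10 - q_0)/q_1) = floor((10 - 1)/1) = 9.
That gives (9*2 + 1)/(9*1 + 1) = 19/10.
Compare the errors: |x - 2/1| = |25*1 - 2*13|/(13*1) = 1/13, and |x - 19/10| = |25*10 - 19*13|/(13*10) = 3/130.
Cross-multiplying, 3*13 = 39 < 130 = 1*130, so 3/130 is smaller: the intermediate fraction 19/10 is closer to x than 2/1.

19/10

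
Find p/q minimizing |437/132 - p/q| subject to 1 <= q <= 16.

Expand x = 437/132 as a continued fraction with the Euclidean algorithm:
  437 = 3*132 + 41, so a_0 = 3.
  132 = 3*41 + 9, so a_1 = 3.
  41 = 4*9 + 5, so a_2 = 4.
  9 = 1*5 + 4, so a_3 = 1.
  5 = 1*4 + 1, so a_4 = 1.
  4 = 4*1 + 0, so a_5 = 4.
so x = [3; 3, 4, 1, 1, 4].
Convergents (p_i = a_i*p_{i-1} + p_{i-2}, q_i = a_i*q_{i-1} + q_{i-2} with p_{-2}=0, p_{-1}=1, q_{-2}=1, q_{-1}=0), until the denominator exceeds 16:
  i=0: a_0=3, p_0 = 3*1 + 0 = 3, q_0 = 3*0 + 1 = 1.
  i=1: a_1=3, p_1 = 3*3 + 1 = 10, q_1 = 3*1 + 0 = 3.
  i=2: a_2=4, p_2 = 4*10 + 3 = 43, q_2 = 4*3 + 1 = 13.
  i=3: a_3=1, p_3 = 1*43 + 10 = 53, q_3 = 1*13 + 3 = 16.
  i=4: a_4=1, p_4 = 1*53 + 43 = 96, q_4 = 1*16 + 13 = 29.
q_4 = 29 > 16, so the last convergent with denominator <= 16 is p_3/q_3 = 53/16.
The closest fraction with denominator <= 16 is either p_3/q_3 or the intermediate fraction (k*p_3 + p_2)/(k*q_3 + q_2) with the largest k >= 1 whose denominator stays <= 16; these approach x as k grows, and every other convergent or intermediate fraction in range is farther away.
Largest k: floor((16 - q_2)/q_3) = floor((16 - 13)/16) = 0.
Since k = 0, no intermediate fraction beyond p_3/q_3 has denominator <= 16, so the convergent 53/16 is the closest (its error is |437*16 - 53*132|/(132*16) = 4/2112).

53/16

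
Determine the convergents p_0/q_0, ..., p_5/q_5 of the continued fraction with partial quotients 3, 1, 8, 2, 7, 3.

Using the convergent recurrence p_i = a_i*p_{i-1} + p_{i-2}, q_i = a_i*q_{i-1} + q_{i-2} with p_{-2}=0, p_{-1}=1, q_{-2}=1, q_{-1}=0:
  i=0: a_0=3, p_0 = 3*1 + 0 = 3, q_0 = 3*0 + 1 = 1.
  i=1: a_1=1, p_1 = 1*3 + 1 = 4, q_1 = 1*1 + 0 = 1.
  i=2: a_2=8, p_2 = 8*4 + 3 = 35, q_2 = 8*1 + 1 = 9.
  i=3: a_3=2, p_3 = 2*35 + 4 = 74, q_3 = 2*9 + 1 = 19.
  i=4: a_4=7, p_4 = 7*74 + 35 = 553, q_4 = 7*19 + 9 = 142.
  i=5: a_5=3, p_5 = 3*553 + 74 = 1733, q_5 = 3*142 + 19 = 445.

3/1, 4/1, 35/9, 74/19, 553/142, 1733/445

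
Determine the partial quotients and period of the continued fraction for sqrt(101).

[10; (20)]

Write x_i = (sqrt(101) + m_i)/d_i with (m_0, d_0) = (0, 1). a_0 = floor(sqrt(101)) = 10, since 10^2 = 100 <= 101 < 121 = 11^2.
Iterate m_{i+1} = d_i*a_i - m_i, d_{i+1} = (101 - m_{i+1}^2)/d_i, a_{i+1} = floor((a_0 + m_{i+1})/d_{i+1}):
  m_1 = 1*10 - 0 = 10, d_1 = (101 - 10^2)/1 = 1/1 = 1, a_1 = floor((10 + 10)/1) = 20.
  m_2 = 1*20 - 10 = 10, d_2 = (101 - 10^2)/1 = 1/1 = 1: (m_2, d_2) = (m_1, d_1) = (10, 1), so from here the quotient a_1 repeats; the period length is 1.
Hence the expansion of sqrt(101) is a_0 = 10 followed by the repeating block 20 (period 1).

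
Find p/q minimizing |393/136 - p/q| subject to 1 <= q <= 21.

Expand x = 393/136 as a continued fraction with the Euclidean algorithm:
  393 = 2*136 + 121, so a_0 = 2.
  136 = 1*121 + 15, so a_1 = 1.
  121 = 8*15 + 1, so a_2 = 8.
  15 = 15*1 + 0, so a_3 = 15.
so x = [2; 1, 8, 15].
Convergents (p_i = a_i*p_{i-1} + p_{i-2}, q_i = a_i*q_{i-1} + q_{i-2} with p_{-2}=0, p_{-1}=1, q_{-2}=1, q_{-1}=0), until the denominator exceeds 21:
  i=0: a_0=2, p_0 = 2*1 + 0 = 2, q_0 = 2*0 + 1 = 1.
  i=1: a_1=1, p_1 = 1*2 + 1 = 3, q_1 = 1*1 + 0 = 1.
  i=2: a_2=8, p_2 = 8*3 + 2 = 26, q_2 = 8*1 + 1 = 9.
  i=3: a_3=15, p_3 = 15*26 + 3 = 393, q_3 = 15*9 + 1 = 136.
q_3 = 136 > 21, so the last convergent with denominator <= 21 is p_2/q_2 = 26/9.
The closest fraction with denominator <= 21 is either p_2/q_2 or the intermediate fraction (k*p_2 + p_1)/(k*q_2 + q_1) with the largest k >= 1 whose denominator stays <= 21; these approach x as k grows, and every other convergent or intermediate fraction in range is farther away.
Largest k: floor((21 - q_1)/q_2) = floor((21 - 1)/9) = 2.
That gives (2*26 + 3)/(2*9 + 1) = 55/19.
Compare the errors: |x - 26/9| = |393*9 - 26*136|/(136*9) = 1/1224, and |x - 55/19| = |393*19 - 55*136|/(136*19) = 13/2584.
Cross-multiplying, 1*2584 = 2584 < 15912 = 13*1224, so 1/1224 is smaller: the convergent 26/9 is closer to x than 55/19.

26/9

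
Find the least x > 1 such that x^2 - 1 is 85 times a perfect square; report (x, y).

First expand sqrt(85) as a continued fraction. With x_i = (sqrt(85) + m_i)/d_i and (m_0, d_0) = (0, 1): a_0 = floor(sqrt(85)) = 9, since 9^2 = 81 <= 85 < 100 = 10^2.
Iterate m_{i+1} = d_i*a_i - m_i, d_{i+1} = (85 - m_{i+1}^2)/d_i, a_{i+1} = floor((a_0 + m_{i+1})/d_{i+1}):
  m_1 = 1*9 - 0 = 9, d_1 = (85 - 9^2)/1 = 4/1 = 4, a_1 = floor((9 + 9)/4) = 4.
  m_2 = 4*4 - 9 = 7, d_2 = (85 - 7^2)/4 = 36/4 = 9, a_2 = floor((9 + 7)/9) = 1.
  m_3 = 9*1 - 7 = 2, d_3 = (85 - 2^2)/9 = 81/9 = 9, a_3 = floor((9 + 2)/9) = 1.
  m_4 = 9*1 - 2 = 7, d_4 = (85 - 7^2)/9 = 36/9 = 4, a_4 = floor((9 + 7)/4) = 4.
  m_5 = 4*4 - 7 = 9, d_5 = (85 - 9^2)/4 = 4/4 = 1, a_5 = floor((9 + 9)/1) = 18.
  m_6 = 1*18 - 9 = 9, d_6 = (85 - 9^2)/1 = 4/1 = 4: (m_6, d_6) = (m_1, d_1) = (9, 4), so from here the quotients repeat a_1, ..., a_5; the period length is 5.
So sqrt(85) = [9; (4, 1, 1, 4, 18)] with period length k = 5.
k is odd, so (p_{k-1}, q_{k-1}) only solves x^2 - 85y^2 = -1 and the fundamental solution of x^2 - 85y^2 = 1 is (p_{2k-1}, q_{2k-1}) = (p_9, q_9); compute convergents through index 9, running through the period twice.
Convergents (p_i = a_i*p_{i-1} + p_{i-2}, q_i = a_i*q_{i-1} + q_{i-2} with p_{-2}=0, p_{-1}=1, q_{-2}=1, q_{-1}=0):
  i=0: a_0=9, p_0 = 9*1 + 0 = 9, q_0 = 9*0 + 1 = 1.
  i=1: a_1=4, p_1 = 4*9 + 1 = 37, q_1 = 4*1 + 0 = 4.
  i=2: a_2=1, p_2 = 1*37 + 9 = 46, q_2 = 1*4 + 1 = 5.
  i=3: a_3=1, p_3 = 1*46 + 37 = 83, q_3 = 1*5 + 4 = 9.
  i=4: a_4=4, p_4 = 4*83 + 46 = 378, q_4 = 4*9 + 5 = 41.
  i=5: a_5=18, p_5 = 18*378 + 83 = 6887, q_5 = 18*41 + 9 = 747.
  i=6: a_6=4, p_6 = 4*6887 + 378 = 27926, q_6 = 4*747 + 41 = 3029.
  i=7: a_7=1, p_7 = 1*27926 + 6887 = 34813, q_7 = 1*3029 + 747 = 3776.
  i=8: a_8=1, p_8 = 1*34813 + 27926 = 62739, q_8 = 1*3776 + 3029 = 6805.
  i=9: a_9=4, p_9 = 4*62739 + 34813 = 285769, q_9 = 4*6805 + 3776 = 30996.
Indeed p_4^2 - 85*q_4^2 = 142884 - 142885 = -1, not +1.
Check: 285769^2 - 85*30996^2 = 81663921361 - 81663921360 = 1, so (x, y) = (285769, 30996) solves the equation, and by the theorem it is the least positive solution.

(x, y) = (285769, 30996)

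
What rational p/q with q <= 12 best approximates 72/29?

Expand x = 72/29 as a continued fraction with the Euclidean algorithm:
  72 = 2*29 + 14, so a_0 = 2.
  29 = 2*14 + 1, so a_1 = 2.
  14 = 14*1 + 0, so a_2 = 14.
so x = [2; 2, 14].
Convergents (p_i = a_i*p_{i-1} + p_{i-2}, q_i = a_i*q_{i-1} + q_{i-2} with p_{-2}=0, p_{-1}=1, q_{-2}=1, q_{-1}=0), until the denominator exceeds 12:
  i=0: a_0=2, p_0 = 2*1 + 0 = 2, q_0 = 2*0 + 1 = 1.
  i=1: a_1=2, p_1 = 2*2 + 1 = 5, q_1 = 2*1 + 0 = 2.
  i=2: a_2=14, p_2 = 14*5 + 2 = 72, q_2 = 14*2 + 1 = 29.
q_2 = 29 > 12, so the last convergent with denominator <= 12 is p_1/q_1 = 5/2.
The closest fraction with denominator <= 12 is either p_1/q_1 or the intermediate fraction (k*p_1 + p_0)/(k*q_1 + q_0) with the largest k >= 1 whose denominator stays <= 12; these approach x as k grows, and every other convergent or intermediate fraction in range is farther away.
Largest k: floor((12 - q_0)/q_1) = floor((12 - 1)/2) = 5.
That gives (5*5 + 2)/(5*2 + 1) = 27/11.
Compare the errors: |x - 5/2| = |72*2 - 5*29|/(29*2) = 1/58, and |x - 27/11| = |72*11 - 27*29|/(29*11) = 9/319.
Cross-multiplying, 1*319 = 319 < 522 = 9*58, so 1/58 is smaller: the convergent 5/2 is closer to x than 27/11.

5/2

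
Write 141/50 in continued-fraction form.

Run the Euclidean algorithm on 141 and 50; the successive quotients are the partial quotients a_0, a_1, ... (each step inverts the fractional part left over by the previous one):
  141 = 2*50 + 41, so a_0 = 2.
  50 = 1*41 + 9, so a_1 = 1.
  41 = 4*9 + 5, so a_2 = 4.
  9 = 1*5 + 4, so a_3 = 1.
  5 = 1*4 + 1, so a_4 = 1.
  4 = 4*1 + 0, so a_5 = 4.
The remainder reaches 0 after 6 divisions, so the expansion has 6 partial quotients, read off in order.

[2; 1, 4, 1, 1, 4]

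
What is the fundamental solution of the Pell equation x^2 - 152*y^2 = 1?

(x, y) = (37, 3)

First expand sqrt(152) as a continued fraction. With x_i = (sqrt(152) + m_i)/d_i and (m_0, d_0) = (0, 1): a_0 = floor(sqrt(152)) = 12, since 12^2 = 144 <= 152 < 169 = 13^2.
Iterate m_{i+1} = d_i*a_i - m_i, d_{i+1} = (152 - m_{i+1}^2)/d_i, a_{i+1} = floor((a_0 + m_{i+1})/d_{i+1}):
  m_1 = 1*12 - 0 = 12, d_1 = (152 - 12^2)/1 = 8/1 = 8, a_1 = floor((12 + 12)/8) = 3.
  m_2 = 8*3 - 12 = 12, d_2 = (152 - 12^2)/8 = 8/8 = 1, a_2 = floor((12 + 12)/1) = 24.
  m_3 = 1*24 - 12 = 12, d_3 = (152 - 12^2)/1 = 8/1 = 8: (m_3, d_3) = (m_1, d_1) = (12, 8), so from here the quotients repeat a_1, a_2; the period length is 2.
So sqrt(152) = [12; (3, 24)] with period length k = 2.
k is even, so the fundamental solution of x^2 - 152y^2 = 1 is (p_{k-1}, q_{k-1}) = (p_1, q_1); compute convergents through index 1.
Convergents (p_i = a_i*p_{i-1} + p_{i-2}, q_i = a_i*q_{i-1} + q_{i-2} with p_{-2}=0, p_{-1}=1, q_{-2}=1, q_{-1}=0):
  i=0: a_0=12, p_0 = 12*1 + 0 = 12, q_0 = 12*0 + 1 = 1.
  i=1: a_1=3, p_1 = 3*12 + 1 = 37, q_1 = 3*1 + 0 = 3.
Check: 37^2 - 152*3^2 = 1369 - 1368 = 1, so (x, y) = (37, 3) solves the equation, and by the theorem it is the least positive solution.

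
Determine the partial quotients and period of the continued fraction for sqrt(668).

[25; (1, 5, 2, 12, 2, 5, 1, 50)]

Write x_i = (sqrt(668) + m_i)/d_i with (m_0, d_0) = (0, 1). a_0 = floor(sqrt(668)) = 25, since 25^2 = 625 <= 668 < 676 = 26^2.
Iterate m_{i+1} = d_i*a_i - m_i, d_{i+1} = (668 - m_{i+1}^2)/d_i, a_{i+1} = floor((a_0 + m_{i+1})/d_{i+1}):
  m_1 = 1*25 - 0 = 25, d_1 = (668 - 25^2)/1 = 43/1 = 43, a_1 = floor((25 + 25)/43) = 1.
  m_2 = 43*1 - 25 = 18, d_2 = (668 - 18^2)/43 = 344/43 = 8, a_2 = floor((25 + 18)/8) = 5.
  m_3 = 8*5 - 18 = 22, d_3 = (668 - 22^2)/8 = 184/8 = 23, a_3 = floor((25 + 22)/23) = 2.
  m_4 = 23*2 - 22 = 24, d_4 = (668 - 24^2)/23 = 92/23 = 4, a_4 = floor((25 + 24)/4) = 12.
  m_5 = 4*12 - 24 = 24, d_5 = (668 - 24^2)/4 = 92/4 = 23, a_5 = floor((25 + 24)/23) = 2.
  m_6 = 23*2 - 24 = 22, d_6 = (668 - 22^2)/23 = 184/23 = 8, a_6 = floor((25 + 22)/8) = 5.
  m_7 = 8*5 - 22 = 18, d_7 = (668 - 18^2)/8 = 344/8 = 43, a_7 = floor((25 + 18)/43) = 1.
  m_8 = 43*1 - 18 = 25, d_8 = (668 - 25^2)/43 = 43/43 = 1, a_8 = floor((25 + 25)/1) = 50.
  m_9 = 1*50 - 25 = 25, d_9 = (668 - 25^2)/1 = 43/1 = 43: (m_9, d_9) = (m_1, d_1) = (25, 43), so from here the quotients repeat a_1, ..., a_8; the period length is 8.
Hence the expansion of sqrt(668) is a_0 = 25 followed by the repeating block 1, 5, 2, 12, 2, 5, 1, 50 (period 8).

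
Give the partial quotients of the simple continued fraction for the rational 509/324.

[1; 1, 1, 3, 46]

Run the Euclidean algorithm on 509 and 324; the successive quotients are the partial quotients a_0, a_1, ... (each step inverts the fractional part left over by the previous one):
  509 = 1*324 + 185, so a_0 = 1.
  324 = 1*185 + 139, so a_1 = 1.
  185 = 1*139 + 46, so a_2 = 1.
  139 = 3*46 + 1, so a_3 = 3.
  46 = 46*1 + 0, so a_4 = 46.
The remainder reaches 0 after 5 divisions, so the expansion has 5 partial quotients, read off in order.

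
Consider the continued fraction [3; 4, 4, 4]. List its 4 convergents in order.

Using the convergent recurrence p_i = a_i*p_{i-1} + p_{i-2}, q_i = a_i*q_{i-1} + q_{i-2} with p_{-2}=0, p_{-1}=1, q_{-2}=1, q_{-1}=0:
  i=0: a_0=3, p_0 = 3*1 + 0 = 3, q_0 = 3*0 + 1 = 1.
  i=1: a_1=4, p_1 = 4*3 + 1 = 13, q_1 = 4*1 + 0 = 4.
  i=2: a_2=4, p_2 = 4*13 + 3 = 55, q_2 = 4*4 + 1 = 17.
  i=3: a_3=4, p_3 = 4*55 + 13 = 233, q_3 = 4*17 + 4 = 72.

3/1, 13/4, 55/17, 233/72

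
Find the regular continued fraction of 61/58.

[1; 19, 3]

Run the Euclidean algorithm on 61 and 58; the successive quotients are the partial quotients a_0, a_1, ... (each step inverts the fractional part left over by the previous one):
  61 = 1*58 + 3, so a_0 = 1.
  58 = 19*3 + 1, so a_1 = 19.
  3 = 3*1 + 0, so a_2 = 3.
The remainder reaches 0 after 3 divisions, so the expansion has 3 partial quotients, read off in order.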